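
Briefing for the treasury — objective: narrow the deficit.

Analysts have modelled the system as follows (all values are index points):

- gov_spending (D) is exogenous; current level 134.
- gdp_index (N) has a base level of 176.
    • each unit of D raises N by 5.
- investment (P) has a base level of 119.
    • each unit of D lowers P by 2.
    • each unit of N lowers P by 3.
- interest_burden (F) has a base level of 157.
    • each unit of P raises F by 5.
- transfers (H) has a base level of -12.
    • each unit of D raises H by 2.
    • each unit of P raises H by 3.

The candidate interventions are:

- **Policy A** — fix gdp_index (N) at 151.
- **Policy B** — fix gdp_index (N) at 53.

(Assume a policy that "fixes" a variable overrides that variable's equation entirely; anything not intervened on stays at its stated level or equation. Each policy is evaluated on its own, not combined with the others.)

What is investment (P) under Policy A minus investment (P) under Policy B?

-294

Policy A (N := 151):
  D = 134
  N = 151
  P = 119 − 2·134 − 3·151 = -602
Policy B (N := 53):
  D = 134
  N = 53
  P = 119 − 2·134 − 3·53 = -308
P: -602 − (-308) = -294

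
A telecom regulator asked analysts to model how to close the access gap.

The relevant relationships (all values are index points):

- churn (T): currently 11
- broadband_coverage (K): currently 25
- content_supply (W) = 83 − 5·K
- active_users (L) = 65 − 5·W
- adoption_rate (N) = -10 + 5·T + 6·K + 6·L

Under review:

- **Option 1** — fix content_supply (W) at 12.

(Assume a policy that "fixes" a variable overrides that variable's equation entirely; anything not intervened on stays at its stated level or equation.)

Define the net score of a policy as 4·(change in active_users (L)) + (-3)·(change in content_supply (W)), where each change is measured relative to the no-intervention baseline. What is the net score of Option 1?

Baseline:
  K = 25
  W = 83 − 5·25 = -42
  L = 65 − 5·(-42) = 275
Option 1 (W := 12):
  K = 25
  W = 12
  L = 65 − 5·12 = 5
ΔL = 5 − 275 = -270; ΔW = 12 − (-42) = 54
Score = 4·(-270) + (-3)·54 = -1242

-1242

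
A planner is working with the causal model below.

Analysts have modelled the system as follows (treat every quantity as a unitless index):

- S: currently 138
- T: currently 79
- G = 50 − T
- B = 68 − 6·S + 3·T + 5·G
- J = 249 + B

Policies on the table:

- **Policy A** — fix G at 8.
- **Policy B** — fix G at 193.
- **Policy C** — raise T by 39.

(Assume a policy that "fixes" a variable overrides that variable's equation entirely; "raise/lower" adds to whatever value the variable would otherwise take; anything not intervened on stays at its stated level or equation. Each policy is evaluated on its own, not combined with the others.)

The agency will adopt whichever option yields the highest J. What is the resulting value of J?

691

Policy A (G := 8):
  S = 138
  T = 79
  G = 8
  B = 68 − 6·138 + 3·79 + 5·8 = -483
  J = 249 + (-483) = -234
Policy B (G := 193):
  S = 138
  T = 79
  G = 193
  B = 68 − 6·138 + 3·79 + 5·193 = 442
  J = 249 + 442 = 691
Policy C (T + 39):
  S = 138
  T = 79 + 39 = 118
  G = 50 − 118 = -68
  B = 68 − 6·138 + 3·118 + 5·(-68) = -746
  J = 249 + (-746) = -497
Comparing — Policy A: J=-234, Policy B: J=691, Policy C: J=-497. Highest is 691 (Policy B).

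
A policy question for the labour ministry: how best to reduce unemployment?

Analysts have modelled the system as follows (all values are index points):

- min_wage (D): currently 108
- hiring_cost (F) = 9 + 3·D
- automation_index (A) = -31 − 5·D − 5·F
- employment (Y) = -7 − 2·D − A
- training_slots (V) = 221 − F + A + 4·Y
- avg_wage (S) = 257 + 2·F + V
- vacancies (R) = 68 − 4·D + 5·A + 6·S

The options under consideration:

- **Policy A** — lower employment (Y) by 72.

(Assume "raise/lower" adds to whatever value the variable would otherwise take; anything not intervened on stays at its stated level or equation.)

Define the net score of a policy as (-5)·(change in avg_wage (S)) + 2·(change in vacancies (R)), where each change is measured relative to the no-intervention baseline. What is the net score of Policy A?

-2016

Baseline:
  D = 108
  F = 9 + 3·108 = 333
  A = -31 − 5·108 − 5·333 = -2236
  Y = -7 − 2·108 − (-2236) = 2013
  V = 221 − 333 + (-2236) + 4·2013 = 5704
  S = 257 + 2·333 + 5704 = 6627
  R = 68 − 4·108 + 5·(-2236) + 6·6627 = 28218
Policy A (Y − 72):
  D = 108
  F = 9 + 3·108 = 333
  A = -31 − 5·108 − 5·333 = -2236
  Y = -7 − 2·108 − (-2236) (−72 from intervention) = 1941
  V = 221 − 333 + (-2236) + 4·1941 = 5416
  S = 257 + 2·333 + 5416 = 6339
  R = 68 − 4·108 + 5·(-2236) + 6·6339 = 26490
ΔS = 6339 − 6627 = -288; ΔR = 26490 − 28218 = -1728
Score = (-5)·(-288) + 2·(-1728) = -2016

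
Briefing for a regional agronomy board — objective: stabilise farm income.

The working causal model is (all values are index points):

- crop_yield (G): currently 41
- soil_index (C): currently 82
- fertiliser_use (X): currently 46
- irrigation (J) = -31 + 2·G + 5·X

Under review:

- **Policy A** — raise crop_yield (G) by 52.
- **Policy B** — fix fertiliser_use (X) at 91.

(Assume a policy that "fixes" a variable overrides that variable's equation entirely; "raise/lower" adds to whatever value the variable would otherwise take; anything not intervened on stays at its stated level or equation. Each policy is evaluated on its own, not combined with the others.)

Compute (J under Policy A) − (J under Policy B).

-121

Policy A (G + 52):
  G = 41 + 52 = 93
  X = 46
  J = -31 + 2·93 + 5·46 = 385
Policy B (X := 91):
  G = 41
  X = 91
  J = -31 + 2·41 + 5·91 = 506
J: 385 − 506 = -121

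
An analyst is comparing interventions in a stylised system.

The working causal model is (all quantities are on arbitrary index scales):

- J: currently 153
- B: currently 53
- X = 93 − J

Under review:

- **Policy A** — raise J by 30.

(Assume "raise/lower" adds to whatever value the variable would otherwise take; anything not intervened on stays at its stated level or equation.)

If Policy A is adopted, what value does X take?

-90

Policy A (J + 30):
  J = 153 + 30 = 183
  X = 93 − 183 = -90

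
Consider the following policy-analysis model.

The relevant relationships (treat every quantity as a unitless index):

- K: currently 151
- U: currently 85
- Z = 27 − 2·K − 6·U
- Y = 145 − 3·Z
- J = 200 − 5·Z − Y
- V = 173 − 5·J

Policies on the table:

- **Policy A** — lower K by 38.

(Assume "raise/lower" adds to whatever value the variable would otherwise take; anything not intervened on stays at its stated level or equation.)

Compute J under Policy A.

Policy A (K − 38):
  K = 151 − 38 = 113
  U = 85
  Z = 27 − 2·113 − 6·85 = -709
  Y = 145 − 3·(-709) = 2272
  J = 200 − 5·(-709) − 2272 = 1473

1473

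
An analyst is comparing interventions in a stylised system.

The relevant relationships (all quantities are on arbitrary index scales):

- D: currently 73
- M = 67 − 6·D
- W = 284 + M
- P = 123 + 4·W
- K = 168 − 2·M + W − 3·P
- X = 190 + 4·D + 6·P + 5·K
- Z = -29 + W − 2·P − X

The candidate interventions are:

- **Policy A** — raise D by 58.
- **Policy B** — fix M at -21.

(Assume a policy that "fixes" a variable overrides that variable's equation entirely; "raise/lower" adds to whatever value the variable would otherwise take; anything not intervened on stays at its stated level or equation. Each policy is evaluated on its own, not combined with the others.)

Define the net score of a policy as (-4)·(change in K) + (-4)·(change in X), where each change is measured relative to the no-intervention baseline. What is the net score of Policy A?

Baseline:
  D = 73
  M = 67 − 6·73 = -371
  W = 284 + (-371) = -87
  P = 123 + 4·(-87) = -225
  K = 168 − 2·(-371) + (-87) − 3·(-225) = 1498
  X = 190 + 4·73 + 6·(-225) + 5·1498 = 6622
Policy A (D + 58):
  D = 73 + 58 = 131
  M = 67 − 6·131 = -719
  W = 284 + (-719) = -435
  P = 123 + 4·(-435) = -1617
  K = 168 − 2·(-719) + (-435) − 3·(-1617) = 6022
  X = 190 + 4·131 + 6·(-1617) + 5·6022 = 21122
ΔK = 6022 − 1498 = 4524; ΔX = 21122 − 6622 = 14500
Score = (-4)·4524 + (-4)·14500 = -76096

-76096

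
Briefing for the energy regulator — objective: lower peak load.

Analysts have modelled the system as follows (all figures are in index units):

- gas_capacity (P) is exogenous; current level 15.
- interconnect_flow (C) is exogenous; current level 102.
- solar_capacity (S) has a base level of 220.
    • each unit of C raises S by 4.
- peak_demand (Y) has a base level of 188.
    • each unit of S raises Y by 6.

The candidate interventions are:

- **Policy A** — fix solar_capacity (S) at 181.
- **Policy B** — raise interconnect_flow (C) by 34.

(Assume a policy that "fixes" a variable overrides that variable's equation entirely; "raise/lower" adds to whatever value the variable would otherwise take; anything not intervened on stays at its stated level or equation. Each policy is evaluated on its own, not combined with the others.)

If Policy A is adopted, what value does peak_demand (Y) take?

Policy A (S := 181):
  C = 102
  S = 181
  Y = 188 + 6·181 = 1274

1274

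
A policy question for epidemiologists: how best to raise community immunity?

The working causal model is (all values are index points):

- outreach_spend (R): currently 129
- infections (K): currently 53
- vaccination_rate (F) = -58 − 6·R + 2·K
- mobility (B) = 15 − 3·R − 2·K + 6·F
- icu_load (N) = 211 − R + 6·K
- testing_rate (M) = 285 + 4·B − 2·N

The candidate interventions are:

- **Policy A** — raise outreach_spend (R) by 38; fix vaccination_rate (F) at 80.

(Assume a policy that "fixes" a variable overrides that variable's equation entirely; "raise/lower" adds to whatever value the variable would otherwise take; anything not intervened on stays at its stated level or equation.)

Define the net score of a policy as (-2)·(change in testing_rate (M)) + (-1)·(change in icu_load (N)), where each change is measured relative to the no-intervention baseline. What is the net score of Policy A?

Baseline:
  R = 129
  K = 53
  F = -58 − 6·129 + 2·53 = -726
  B = 15 − 3·129 − 2·53 + 6·(-726) = -4834
  N = 211 − 129 + 6·53 = 400
  M = 285 + 4·(-4834) − 2·400 = -19851
Policy A (R + 38, F := 80):
  R = 129 + 38 = 167
  K = 53
  F = 80
  B = 15 − 3·167 − 2·53 + 6·80 = -112
  N = 211 − 167 + 6·53 = 362
  M = 285 + 4·(-112) − 2·362 = -887
ΔM = -887 − (-19851) = 18964; ΔN = 362 − 400 = -38
Score = (-2)·18964 + (-1)·(-38) = -37890

-37890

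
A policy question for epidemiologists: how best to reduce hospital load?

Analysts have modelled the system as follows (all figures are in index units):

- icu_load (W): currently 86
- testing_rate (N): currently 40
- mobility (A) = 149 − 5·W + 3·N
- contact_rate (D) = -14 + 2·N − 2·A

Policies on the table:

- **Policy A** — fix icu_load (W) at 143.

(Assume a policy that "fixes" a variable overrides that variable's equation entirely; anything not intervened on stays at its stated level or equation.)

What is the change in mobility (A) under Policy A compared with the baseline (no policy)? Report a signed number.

Baseline:
  W = 86
  N = 40
  A = 149 − 5·86 + 3·40 = -161
Policy A (W := 143):
  W = 143
  N = 40
  A = 149 − 5·143 + 3·40 = -446
Change in A: -446 − (-161) = -285

-285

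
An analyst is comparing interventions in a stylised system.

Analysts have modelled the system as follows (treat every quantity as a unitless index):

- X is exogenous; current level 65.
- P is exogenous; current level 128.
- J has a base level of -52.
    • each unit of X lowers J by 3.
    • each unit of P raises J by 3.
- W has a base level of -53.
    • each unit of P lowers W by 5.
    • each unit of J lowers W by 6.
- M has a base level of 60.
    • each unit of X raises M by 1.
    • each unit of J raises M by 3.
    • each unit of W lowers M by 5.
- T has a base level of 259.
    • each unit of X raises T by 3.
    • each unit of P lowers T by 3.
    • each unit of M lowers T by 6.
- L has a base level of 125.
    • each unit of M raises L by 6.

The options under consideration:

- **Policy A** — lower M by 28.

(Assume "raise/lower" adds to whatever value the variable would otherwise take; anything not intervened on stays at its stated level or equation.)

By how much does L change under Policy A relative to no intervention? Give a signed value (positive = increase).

Baseline:
  X = 65
  P = 128
  J = -52 − 3·65 + 3·128 = 137
  W = -53 − 5·128 − 6·137 = -1515
  M = 60 + 65 + 3·137 − 5·(-1515) = 8111
  L = 125 + 6·8111 = 48791
Policy A (M − 28):
  X = 65
  P = 128
  J = -52 − 3·65 + 3·128 = 137
  W = -53 − 5·128 − 6·137 = -1515
  M = 60 + 65 + 3·137 − 5·(-1515) (−28 from intervention) = 8083
  L = 125 + 6·8083 = 48623
Change in L: 48623 − 48791 = -168

-168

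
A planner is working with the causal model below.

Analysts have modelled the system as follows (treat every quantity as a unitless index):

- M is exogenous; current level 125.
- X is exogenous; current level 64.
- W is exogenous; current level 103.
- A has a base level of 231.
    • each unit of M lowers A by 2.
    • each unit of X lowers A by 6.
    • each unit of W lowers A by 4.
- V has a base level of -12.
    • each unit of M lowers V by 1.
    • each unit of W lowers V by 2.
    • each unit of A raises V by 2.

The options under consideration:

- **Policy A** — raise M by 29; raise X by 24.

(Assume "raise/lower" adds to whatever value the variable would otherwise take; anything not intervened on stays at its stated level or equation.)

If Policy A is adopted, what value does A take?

-1017

Policy A (M + 29, X + 24):
  M = 125 + 29 = 154
  X = 64 + 24 = 88
  W = 103
  A = 231 − 2·154 − 6·88 − 4·103 = -1017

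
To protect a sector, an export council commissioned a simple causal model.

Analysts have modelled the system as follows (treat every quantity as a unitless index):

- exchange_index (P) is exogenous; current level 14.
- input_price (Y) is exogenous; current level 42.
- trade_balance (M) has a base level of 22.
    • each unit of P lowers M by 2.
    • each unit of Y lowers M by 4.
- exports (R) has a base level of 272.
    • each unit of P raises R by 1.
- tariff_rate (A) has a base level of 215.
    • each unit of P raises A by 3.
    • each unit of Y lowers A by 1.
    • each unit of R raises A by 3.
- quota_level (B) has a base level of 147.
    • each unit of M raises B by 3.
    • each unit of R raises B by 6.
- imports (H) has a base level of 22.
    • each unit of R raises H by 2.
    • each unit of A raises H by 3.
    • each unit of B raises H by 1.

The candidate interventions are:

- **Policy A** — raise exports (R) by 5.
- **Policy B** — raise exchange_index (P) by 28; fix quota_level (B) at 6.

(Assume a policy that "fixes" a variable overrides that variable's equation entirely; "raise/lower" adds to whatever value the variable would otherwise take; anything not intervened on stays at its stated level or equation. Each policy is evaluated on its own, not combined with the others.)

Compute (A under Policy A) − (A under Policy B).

Policy A (R + 5):
  P = 14
  Y = 42
  R = 272 + 14 (+5 from intervention) = 291
  A = 215 + 3·14 − 42 + 3·291 = 1088
Policy B (P + 28, B := 6):
  P = 14 + 28 = 42
  Y = 42
  R = 272 + 42 = 314
  A = 215 + 3·42 − 42 + 3·314 = 1241
A: 1088 − 1241 = -153

-153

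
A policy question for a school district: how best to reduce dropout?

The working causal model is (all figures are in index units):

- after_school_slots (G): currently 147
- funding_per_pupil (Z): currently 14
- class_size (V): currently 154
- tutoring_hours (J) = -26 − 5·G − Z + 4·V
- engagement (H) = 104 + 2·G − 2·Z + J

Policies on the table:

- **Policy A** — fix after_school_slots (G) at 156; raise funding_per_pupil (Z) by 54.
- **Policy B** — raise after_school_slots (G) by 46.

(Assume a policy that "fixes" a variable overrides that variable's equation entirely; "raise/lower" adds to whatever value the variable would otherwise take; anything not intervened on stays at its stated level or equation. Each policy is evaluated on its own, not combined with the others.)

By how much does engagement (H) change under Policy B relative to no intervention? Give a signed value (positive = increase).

Baseline:
  G = 147
  Z = 14
  V = 154
  J = -26 − 5·147 − 14 + 4·154 = -159
  H = 104 + 2·147 − 2·14 + (-159) = 211
Policy B (G + 46):
  G = 147 + 46 = 193
  Z = 14
  V = 154
  J = -26 − 5·193 − 14 + 4·154 = -389
  H = 104 + 2·193 − 2·14 + (-389) = 73
Change in H: 73 − 211 = -138

-138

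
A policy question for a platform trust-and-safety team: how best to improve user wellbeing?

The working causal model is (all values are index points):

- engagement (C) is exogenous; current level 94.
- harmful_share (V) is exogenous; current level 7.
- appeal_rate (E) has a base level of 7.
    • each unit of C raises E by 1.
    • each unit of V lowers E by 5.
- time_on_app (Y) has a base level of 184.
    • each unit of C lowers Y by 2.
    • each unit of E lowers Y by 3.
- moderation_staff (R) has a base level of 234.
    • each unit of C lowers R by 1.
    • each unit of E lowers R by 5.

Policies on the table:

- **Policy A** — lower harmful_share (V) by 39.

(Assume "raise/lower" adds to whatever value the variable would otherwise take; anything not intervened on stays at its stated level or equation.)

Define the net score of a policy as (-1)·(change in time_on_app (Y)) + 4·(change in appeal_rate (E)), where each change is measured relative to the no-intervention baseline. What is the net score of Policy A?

1365

Baseline:
  C = 94
  V = 7
  E = 7 + 94 − 5·7 = 66
  Y = 184 − 2·94 − 3·66 = -202
Policy A (V − 39):
  C = 94
  V = 7 − 39 = -32
  E = 7 + 94 − 5·(-32) = 261
  Y = 184 − 2·94 − 3·261 = -787
ΔY = -787 − (-202) = -585; ΔE = 261 − 66 = 195
Score = (-1)·(-585) + 4·195 = 1365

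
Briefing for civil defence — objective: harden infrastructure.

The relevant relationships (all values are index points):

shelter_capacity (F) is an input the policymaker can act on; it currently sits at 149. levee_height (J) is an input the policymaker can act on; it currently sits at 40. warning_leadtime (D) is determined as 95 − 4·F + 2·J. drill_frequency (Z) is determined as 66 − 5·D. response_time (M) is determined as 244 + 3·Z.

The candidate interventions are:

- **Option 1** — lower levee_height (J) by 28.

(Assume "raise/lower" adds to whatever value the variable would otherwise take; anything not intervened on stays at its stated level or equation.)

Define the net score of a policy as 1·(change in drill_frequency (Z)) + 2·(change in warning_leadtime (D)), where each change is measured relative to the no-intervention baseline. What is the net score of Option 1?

Baseline:
  F = 149
  J = 40
  D = 95 − 4·149 + 2·40 = -421
  Z = 66 − 5·(-421) = 2171
Option 1 (J − 28):
  F = 149
  J = 40 − 28 = 12
  D = 95 − 4·149 + 2·12 = -477
  Z = 66 − 5·(-477) = 2451
ΔZ = 2451 − 2171 = 280; ΔD = -477 − (-421) = -56
Score = 1·280 + 2·(-56) = 168

168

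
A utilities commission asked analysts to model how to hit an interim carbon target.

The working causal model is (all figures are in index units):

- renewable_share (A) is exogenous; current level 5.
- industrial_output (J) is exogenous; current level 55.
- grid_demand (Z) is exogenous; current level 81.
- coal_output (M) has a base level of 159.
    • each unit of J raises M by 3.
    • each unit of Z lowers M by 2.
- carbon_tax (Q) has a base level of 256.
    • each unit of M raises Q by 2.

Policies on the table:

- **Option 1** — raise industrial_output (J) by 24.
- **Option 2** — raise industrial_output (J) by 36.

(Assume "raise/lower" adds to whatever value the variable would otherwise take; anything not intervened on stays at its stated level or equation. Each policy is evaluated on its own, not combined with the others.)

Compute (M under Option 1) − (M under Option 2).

Option 1 (J + 24):
  J = 55 + 24 = 79
  Z = 81
  M = 159 + 3·79 − 2·81 = 234
Option 2 (J + 36):
  J = 55 + 36 = 91
  Z = 81
  M = 159 + 3·91 − 2·81 = 270
M: 234 − 270 = -36

-36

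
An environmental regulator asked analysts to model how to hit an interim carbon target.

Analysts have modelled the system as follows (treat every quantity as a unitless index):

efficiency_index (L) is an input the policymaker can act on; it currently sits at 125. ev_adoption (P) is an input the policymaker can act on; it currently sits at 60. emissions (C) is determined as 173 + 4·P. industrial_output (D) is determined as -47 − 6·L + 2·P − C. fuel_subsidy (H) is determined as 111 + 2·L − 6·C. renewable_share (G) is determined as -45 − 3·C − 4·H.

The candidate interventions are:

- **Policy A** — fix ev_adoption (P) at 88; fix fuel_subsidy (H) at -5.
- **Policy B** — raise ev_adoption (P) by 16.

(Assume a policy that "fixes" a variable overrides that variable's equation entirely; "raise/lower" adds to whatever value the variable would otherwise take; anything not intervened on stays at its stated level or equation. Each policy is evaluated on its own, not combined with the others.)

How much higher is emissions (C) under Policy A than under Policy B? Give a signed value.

48

Policy A (P := 88, H := -5):
  P = 88
  C = 173 + 4·88 = 525
Policy B (P + 16):
  P = 60 + 16 = 76
  C = 173 + 4·76 = 477
C: 525 − 477 = 48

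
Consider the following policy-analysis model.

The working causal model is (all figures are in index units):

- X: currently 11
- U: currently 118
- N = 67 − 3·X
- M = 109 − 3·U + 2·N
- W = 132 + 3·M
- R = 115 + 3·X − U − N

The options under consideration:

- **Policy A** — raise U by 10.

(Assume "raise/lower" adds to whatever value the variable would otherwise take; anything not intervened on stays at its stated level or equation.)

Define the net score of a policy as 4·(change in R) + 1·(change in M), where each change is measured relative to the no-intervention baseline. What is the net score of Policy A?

-70

Baseline:
  X = 11
  U = 118
  N = 67 − 3·11 = 34
  M = 109 − 3·118 + 2·34 = -177
  R = 115 + 3·11 − 118 − 34 = -4
Policy A (U + 10):
  X = 11
  U = 118 + 10 = 128
  N = 67 − 3·11 = 34
  M = 109 − 3·128 + 2·34 = -207
  R = 115 + 3·11 − 128 − 34 = -14
ΔR = -14 − (-4) = -10; ΔM = -207 − (-177) = -30
Score = 4·(-10) + 1·(-30) = -70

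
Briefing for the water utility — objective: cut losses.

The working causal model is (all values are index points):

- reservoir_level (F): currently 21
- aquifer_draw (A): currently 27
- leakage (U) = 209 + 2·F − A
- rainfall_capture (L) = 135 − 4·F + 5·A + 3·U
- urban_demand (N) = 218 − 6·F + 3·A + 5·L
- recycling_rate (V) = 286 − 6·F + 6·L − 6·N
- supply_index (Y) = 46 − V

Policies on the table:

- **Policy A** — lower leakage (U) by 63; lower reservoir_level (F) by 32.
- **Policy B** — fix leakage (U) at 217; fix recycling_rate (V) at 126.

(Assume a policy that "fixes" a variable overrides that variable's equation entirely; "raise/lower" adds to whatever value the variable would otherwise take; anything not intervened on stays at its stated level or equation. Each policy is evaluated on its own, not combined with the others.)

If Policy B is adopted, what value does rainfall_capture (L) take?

837

Policy B (U := 217, V := 126):
  F = 21
  A = 27
  U = 217
  L = 135 − 4·21 + 5·27 + 3·217 = 837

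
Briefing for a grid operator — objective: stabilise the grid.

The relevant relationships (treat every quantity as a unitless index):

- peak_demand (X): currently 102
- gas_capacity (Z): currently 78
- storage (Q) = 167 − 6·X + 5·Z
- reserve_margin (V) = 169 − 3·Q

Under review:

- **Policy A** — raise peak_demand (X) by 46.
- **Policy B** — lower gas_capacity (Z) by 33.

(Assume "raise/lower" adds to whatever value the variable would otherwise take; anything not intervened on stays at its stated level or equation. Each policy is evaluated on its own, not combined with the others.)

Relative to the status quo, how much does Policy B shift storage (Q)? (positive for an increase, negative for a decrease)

Baseline:
  X = 102
  Z = 78
  Q = 167 − 6·102 + 5·78 = -55
Policy B (Z − 33):
  X = 102
  Z = 78 − 33 = 45
  Q = 167 − 6·102 + 5·45 = -220
Change in Q: -220 − (-55) = -165

-165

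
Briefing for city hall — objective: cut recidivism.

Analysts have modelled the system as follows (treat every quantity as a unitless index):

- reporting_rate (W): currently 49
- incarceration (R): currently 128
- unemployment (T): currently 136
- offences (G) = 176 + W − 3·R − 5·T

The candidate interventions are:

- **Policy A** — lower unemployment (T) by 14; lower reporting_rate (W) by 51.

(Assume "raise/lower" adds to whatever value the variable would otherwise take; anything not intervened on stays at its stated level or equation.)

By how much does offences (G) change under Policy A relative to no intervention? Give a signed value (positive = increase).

Baseline:
  W = 49
  R = 128
  T = 136
  G = 176 + 49 − 3·128 − 5·136 = -839
Policy A (T − 14, W − 51):
  W = 49 − 51 = -2
  R = 128
  T = 136 − 14 = 122
  G = 176 + (-2) − 3·128 − 5·122 = -820
Change in G: -820 − (-839) = 19

19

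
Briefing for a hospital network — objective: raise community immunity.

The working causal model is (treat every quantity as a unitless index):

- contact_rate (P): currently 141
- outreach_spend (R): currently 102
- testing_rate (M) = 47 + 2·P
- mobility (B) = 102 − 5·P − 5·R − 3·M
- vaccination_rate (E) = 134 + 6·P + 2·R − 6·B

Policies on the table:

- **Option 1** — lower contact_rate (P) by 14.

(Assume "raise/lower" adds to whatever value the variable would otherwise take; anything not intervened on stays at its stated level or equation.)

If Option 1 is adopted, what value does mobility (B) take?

-1946

Option 1 (P − 14):
  P = 141 − 14 = 127
  R = 102
  M = 47 + 2·127 = 301
  B = 102 − 5·127 − 5·102 − 3·301 = -1946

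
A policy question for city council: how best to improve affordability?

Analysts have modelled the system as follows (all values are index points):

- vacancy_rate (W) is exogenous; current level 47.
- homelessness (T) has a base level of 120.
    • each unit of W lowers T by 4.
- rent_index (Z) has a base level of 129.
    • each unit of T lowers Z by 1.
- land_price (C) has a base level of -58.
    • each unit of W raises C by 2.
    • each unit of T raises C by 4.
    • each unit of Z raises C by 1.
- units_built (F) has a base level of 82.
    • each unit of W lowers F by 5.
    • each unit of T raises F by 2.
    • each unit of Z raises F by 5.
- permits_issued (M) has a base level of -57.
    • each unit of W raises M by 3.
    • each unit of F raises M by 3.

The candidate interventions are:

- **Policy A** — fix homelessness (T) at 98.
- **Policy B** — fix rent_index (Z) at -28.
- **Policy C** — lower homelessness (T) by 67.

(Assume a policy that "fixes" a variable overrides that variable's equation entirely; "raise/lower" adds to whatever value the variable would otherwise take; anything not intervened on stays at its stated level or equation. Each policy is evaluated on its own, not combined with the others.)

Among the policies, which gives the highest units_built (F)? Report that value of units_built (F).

897

Policy A (T := 98):
  W = 47
  T = 98
  Z = 129 − 98 = 31
  F = 82 − 5·47 + 2·98 + 5·31 = 198
Policy B (Z := -28):
  W = 47
  T = 120 − 4·47 = -68
  Z = -28
  F = 82 − 5·47 + 2·(-68) + 5·(-28) = -429
Policy C (T − 67):
  W = 47
  T = 120 − 4·47 (−67 from intervention) = -135
  Z = 129 − (-135) = 264
  F = 82 − 5·47 + 2·(-135) + 5·264 = 897
Comparing — Policy A: F=198, Policy B: F=-429, Policy C: F=897. Highest is 897 (Policy C).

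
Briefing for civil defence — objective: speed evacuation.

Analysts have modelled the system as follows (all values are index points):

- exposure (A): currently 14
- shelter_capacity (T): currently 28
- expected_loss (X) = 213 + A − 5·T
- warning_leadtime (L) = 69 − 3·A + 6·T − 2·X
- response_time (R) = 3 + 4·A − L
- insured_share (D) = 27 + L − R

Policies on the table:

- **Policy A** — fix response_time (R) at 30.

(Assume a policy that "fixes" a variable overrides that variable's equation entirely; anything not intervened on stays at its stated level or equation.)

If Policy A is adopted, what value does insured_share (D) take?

Policy A (R := 30):
  A = 14
  T = 28
  X = 213 + 14 − 5·28 = 87
  L = 69 − 3·14 + 6·28 − 2·87 = 21
  R = 30
  D = 27 + 21 − 30 = 18

18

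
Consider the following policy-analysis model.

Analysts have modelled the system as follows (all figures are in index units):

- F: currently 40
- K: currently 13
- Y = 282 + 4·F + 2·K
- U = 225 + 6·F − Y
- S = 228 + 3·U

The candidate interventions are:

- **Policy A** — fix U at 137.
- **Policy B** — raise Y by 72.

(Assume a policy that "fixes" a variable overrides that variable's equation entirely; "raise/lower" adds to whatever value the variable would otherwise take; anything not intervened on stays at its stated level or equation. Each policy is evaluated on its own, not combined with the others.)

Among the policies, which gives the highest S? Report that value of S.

Policy A (U := 137):
  F = 40
  K = 13
  Y = 282 + 4·40 + 2·13 = 468
  U = 137
  S = 228 + 3·137 = 639
Policy B (Y + 72):
  F = 40
  K = 13
  Y = 282 + 4·40 + 2·13 (+72 from intervention) = 540
  U = 225 + 6·40 − 540 = -75
  S = 228 + 3·(-75) = 3
Comparing — Policy A: S=639, Policy B: S=3. Highest is 639 (Policy A).

639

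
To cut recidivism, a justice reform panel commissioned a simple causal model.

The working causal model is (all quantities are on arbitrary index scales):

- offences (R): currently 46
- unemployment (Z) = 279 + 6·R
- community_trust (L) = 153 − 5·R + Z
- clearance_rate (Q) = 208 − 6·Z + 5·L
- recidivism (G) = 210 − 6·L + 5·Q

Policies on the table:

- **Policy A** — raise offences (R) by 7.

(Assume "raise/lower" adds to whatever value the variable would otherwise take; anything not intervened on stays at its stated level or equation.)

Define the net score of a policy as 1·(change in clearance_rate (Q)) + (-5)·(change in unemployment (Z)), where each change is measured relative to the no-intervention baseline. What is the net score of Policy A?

-427

Baseline:
  R = 46
  Z = 279 + 6·46 = 555
  L = 153 − 5·46 + 555 = 478
  Q = 208 − 6·555 + 5·478 = -732
Policy A (R + 7):
  R = 46 + 7 = 53
  Z = 279 + 6·53 = 597
  L = 153 − 5·53 + 597 = 485
  Q = 208 − 6·597 + 5·485 = -949
ΔQ = -949 − (-732) = -217; ΔZ = 597 − 555 = 42
Score = 1·(-217) + (-5)·42 = -427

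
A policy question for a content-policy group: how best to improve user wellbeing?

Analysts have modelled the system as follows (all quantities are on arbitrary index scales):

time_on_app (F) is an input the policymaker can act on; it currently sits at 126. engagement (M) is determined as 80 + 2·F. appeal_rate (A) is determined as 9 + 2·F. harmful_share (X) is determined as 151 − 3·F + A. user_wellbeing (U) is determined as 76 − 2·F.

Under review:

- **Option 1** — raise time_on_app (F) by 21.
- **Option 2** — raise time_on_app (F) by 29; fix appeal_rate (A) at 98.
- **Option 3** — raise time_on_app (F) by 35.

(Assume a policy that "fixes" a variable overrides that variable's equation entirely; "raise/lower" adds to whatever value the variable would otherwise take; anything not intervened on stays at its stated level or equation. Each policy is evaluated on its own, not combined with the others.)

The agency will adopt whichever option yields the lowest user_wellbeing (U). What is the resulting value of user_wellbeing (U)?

Option 1 (F + 21):
  F = 126 + 21 = 147
  U = 76 − 2·147 = -218
Option 2 (F + 29, A := 98):
  F = 126 + 29 = 155
  U = 76 − 2·155 = -234
Option 3 (F + 35):
  F = 126 + 35 = 161
  U = 76 − 2·161 = -246
Comparing — Option 1: U=-218, Option 2: U=-234, Option 3: U=-246. Lowest is -246 (Option 3).

-246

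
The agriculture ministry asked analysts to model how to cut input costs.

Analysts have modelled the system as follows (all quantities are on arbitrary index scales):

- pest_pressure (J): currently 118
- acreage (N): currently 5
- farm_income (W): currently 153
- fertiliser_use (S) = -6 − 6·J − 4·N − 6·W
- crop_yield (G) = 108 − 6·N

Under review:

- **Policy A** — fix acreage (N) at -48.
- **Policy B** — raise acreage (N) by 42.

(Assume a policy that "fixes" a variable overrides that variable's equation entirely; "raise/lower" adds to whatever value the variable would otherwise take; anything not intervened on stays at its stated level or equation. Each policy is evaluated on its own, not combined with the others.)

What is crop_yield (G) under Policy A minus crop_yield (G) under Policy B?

Policy A (N := -48):
  N = -48
  G = 108 − 6·(-48) = 396
Policy B (N + 42):
  N = 5 + 42 = 47
  G = 108 − 6·47 = -174
G: 396 − (-174) = 570

570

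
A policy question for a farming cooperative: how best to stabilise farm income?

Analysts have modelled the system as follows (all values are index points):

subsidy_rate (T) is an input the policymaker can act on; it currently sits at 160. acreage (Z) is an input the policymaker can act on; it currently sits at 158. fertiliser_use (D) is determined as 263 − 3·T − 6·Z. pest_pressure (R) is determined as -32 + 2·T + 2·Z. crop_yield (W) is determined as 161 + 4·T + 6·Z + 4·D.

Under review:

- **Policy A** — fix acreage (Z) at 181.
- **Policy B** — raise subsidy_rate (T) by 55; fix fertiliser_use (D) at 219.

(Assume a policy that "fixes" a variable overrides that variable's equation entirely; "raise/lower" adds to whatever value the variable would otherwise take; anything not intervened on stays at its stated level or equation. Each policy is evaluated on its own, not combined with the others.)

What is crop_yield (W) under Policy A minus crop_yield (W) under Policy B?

-6170

Policy A (Z := 181):
  T = 160
  Z = 181
  D = 263 − 3·160 − 6·181 = -1303
  W = 161 + 4·160 + 6·181 + 4·(-1303) = -3325
Policy B (T + 55, D := 219):
  T = 160 + 55 = 215
  Z = 158
  D = 219
  W = 161 + 4·215 + 6·158 + 4·219 = 2845
W: -3325 − 2845 = -6170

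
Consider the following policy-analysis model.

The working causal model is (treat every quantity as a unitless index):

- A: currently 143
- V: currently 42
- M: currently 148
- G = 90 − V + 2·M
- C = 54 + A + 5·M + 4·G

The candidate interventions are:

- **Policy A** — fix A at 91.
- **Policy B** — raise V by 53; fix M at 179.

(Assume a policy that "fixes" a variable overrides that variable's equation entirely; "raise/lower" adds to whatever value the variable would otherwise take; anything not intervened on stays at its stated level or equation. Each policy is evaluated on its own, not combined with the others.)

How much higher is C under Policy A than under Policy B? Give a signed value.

Policy A (A := 91):
  A = 91
  V = 42
  M = 148
  G = 90 − 42 + 2·148 = 344
  C = 54 + 91 + 5·148 + 4·344 = 2261
Policy B (V + 53, M := 179):
  A = 143
  V = 42 + 53 = 95
  M = 179
  G = 90 − 95 + 2·179 = 353
  C = 54 + 143 + 5·179 + 4·353 = 2504
C: 2261 − 2504 = -243

-243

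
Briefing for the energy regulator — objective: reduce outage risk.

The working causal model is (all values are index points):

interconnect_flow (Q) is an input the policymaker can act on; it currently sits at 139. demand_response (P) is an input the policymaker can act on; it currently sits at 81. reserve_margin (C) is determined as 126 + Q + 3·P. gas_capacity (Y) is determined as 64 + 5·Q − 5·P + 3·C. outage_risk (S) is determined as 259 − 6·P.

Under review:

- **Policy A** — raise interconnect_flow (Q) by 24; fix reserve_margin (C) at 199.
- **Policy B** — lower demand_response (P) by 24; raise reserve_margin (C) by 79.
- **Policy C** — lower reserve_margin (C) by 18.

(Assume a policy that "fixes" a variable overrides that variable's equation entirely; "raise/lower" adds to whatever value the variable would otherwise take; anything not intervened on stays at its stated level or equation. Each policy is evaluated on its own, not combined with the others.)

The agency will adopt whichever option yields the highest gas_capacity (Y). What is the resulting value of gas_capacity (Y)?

Policy A (Q + 24, C := 199):
  Q = 139 + 24 = 163
  P = 81
  C = 199
  Y = 64 + 5·163 − 5·81 + 3·199 = 1071
Policy B (P − 24, C + 79):
  Q = 139
  P = 81 − 24 = 57
  C = 126 + 139 + 3·57 (+79 from intervention) = 515
  Y = 64 + 5·139 − 5·57 + 3·515 = 2019
Policy C (C − 18):
  Q = 139
  P = 81
  C = 126 + 139 + 3·81 (−18 from intervention) = 490
  Y = 64 + 5·139 − 5·81 + 3·490 = 1824
Comparing — Policy A: Y=1071, Policy B: Y=2019, Policy C: Y=1824. Highest is 2019 (Policy B).

2019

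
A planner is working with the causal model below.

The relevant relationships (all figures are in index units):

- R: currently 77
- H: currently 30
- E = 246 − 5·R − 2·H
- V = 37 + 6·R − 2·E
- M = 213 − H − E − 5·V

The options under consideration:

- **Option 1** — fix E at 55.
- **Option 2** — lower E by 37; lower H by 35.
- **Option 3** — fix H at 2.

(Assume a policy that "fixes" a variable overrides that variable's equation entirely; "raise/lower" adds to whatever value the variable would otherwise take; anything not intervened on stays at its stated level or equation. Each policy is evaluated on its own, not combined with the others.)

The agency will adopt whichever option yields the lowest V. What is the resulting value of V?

Option 1 (E := 55):
  R = 77
  H = 30
  E = 55
  V = 37 + 6·77 − 2·55 = 389
Option 2 (E − 37, H − 35):
  R = 77
  H = 30 − 35 = -5
  E = 246 − 5·77 − 2·(-5) (−37 from intervention) = -166
  V = 37 + 6·77 − 2·(-166) = 831
Option 3 (H := 2):
  R = 77
  H = 2
  E = 246 − 5·77 − 2·2 = -143
  V = 37 + 6·77 − 2·(-143) = 785
Comparing — Option 1: V=389, Option 2: V=831, Option 3: V=785. Lowest is 389 (Option 1).

389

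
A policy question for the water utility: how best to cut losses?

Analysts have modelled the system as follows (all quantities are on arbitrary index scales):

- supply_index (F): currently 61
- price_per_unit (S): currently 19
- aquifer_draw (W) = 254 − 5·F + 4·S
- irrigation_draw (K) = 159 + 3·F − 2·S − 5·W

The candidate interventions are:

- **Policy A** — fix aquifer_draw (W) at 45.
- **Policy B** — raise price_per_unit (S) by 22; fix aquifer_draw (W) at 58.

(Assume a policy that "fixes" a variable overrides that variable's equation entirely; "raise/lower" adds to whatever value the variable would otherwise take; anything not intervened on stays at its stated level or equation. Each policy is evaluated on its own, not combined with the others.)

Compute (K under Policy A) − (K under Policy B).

109

Policy A (W := 45):
  F = 61
  S = 19
  W = 45
  K = 159 + 3·61 − 2·19 − 5·45 = 79
Policy B (S + 22, W := 58):
  F = 61
  S = 19 + 22 = 41
  W = 58
  K = 159 + 3·61 − 2·41 − 5·58 = -30
K: 79 − (-30) = 109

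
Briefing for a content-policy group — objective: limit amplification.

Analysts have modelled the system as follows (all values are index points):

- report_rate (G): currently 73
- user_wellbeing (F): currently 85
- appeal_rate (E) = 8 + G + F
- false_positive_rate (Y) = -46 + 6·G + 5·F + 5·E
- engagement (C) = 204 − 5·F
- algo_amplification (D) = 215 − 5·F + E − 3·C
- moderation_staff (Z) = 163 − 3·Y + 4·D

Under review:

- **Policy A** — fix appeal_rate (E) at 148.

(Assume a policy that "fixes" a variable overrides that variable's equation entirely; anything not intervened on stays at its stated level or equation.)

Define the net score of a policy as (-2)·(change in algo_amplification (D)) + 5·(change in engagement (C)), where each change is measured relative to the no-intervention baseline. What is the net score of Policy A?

Baseline:
  G = 73
  F = 85
  E = 8 + 73 + 85 = 166
  C = 204 − 5·85 = -221
  D = 215 − 5·85 + 166 − 3·(-221) = 619
Policy A (E := 148):
  G = 73
  F = 85
  E = 148
  C = 204 − 5·85 = -221
  D = 215 − 5·85 + 148 − 3·(-221) = 601
ΔD = 601 − 619 = -18; ΔC = -221 − (-221) = 0
Score = (-2)·(-18) + 5·0 = 36

36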